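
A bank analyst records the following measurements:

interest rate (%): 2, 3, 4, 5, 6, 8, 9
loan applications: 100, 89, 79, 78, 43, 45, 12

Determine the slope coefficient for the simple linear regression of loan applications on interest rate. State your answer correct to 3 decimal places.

n = 7, Σx = 37, Σy = 446, Σxy = 1899, Σx² = 235
Sxx = Σx² − (Σx)²/n = 235 − 195.571429 = 39.428571
Sxy = Σxy − (Σx)(Σy)/n = 1899 − 2357.428571 = -458.428571
b = Sxy/Sxx = -458.428571/39.428571 = -11.626812

-11.627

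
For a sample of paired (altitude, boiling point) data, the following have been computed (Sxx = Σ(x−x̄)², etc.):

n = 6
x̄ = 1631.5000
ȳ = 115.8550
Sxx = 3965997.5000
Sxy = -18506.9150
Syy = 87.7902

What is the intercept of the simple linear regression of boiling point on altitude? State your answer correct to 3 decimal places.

123.468

b = Sxy/Sxx = -18506.915/3965997.5 = -0.004666
a = ȳ − b·x̄ = 115.855 − (-0.004666)·1631.5 = 123.468225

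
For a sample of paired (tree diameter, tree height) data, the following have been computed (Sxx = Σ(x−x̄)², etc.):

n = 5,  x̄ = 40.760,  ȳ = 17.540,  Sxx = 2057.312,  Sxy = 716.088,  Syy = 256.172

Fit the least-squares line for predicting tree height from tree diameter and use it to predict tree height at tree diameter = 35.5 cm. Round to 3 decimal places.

15.709

b = Sxy/Sxx = 716.088/2057.312 = 0.348070
a = ȳ − b·x̄ = 17.54 − 0.348070·40.76 = 3.352678
ŷ(35.5) = a + b·35.5 = 3.352678 + 0.348070·35.5 = 15.709153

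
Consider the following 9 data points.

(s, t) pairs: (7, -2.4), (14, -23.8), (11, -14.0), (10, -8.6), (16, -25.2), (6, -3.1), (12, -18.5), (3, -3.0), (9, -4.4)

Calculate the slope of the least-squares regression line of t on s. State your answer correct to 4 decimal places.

-2.0926

n = 9, Σx = 88, Σy = -103, Σxy = -1282.4, Σx² = 992
Sxx = Σx² − (Σx)²/n = 992 − 860.444444 = 131.555556
Sxy = Σxy − (Σx)(Σy)/n = -1282.4 − (-1007.111111) = -275.288889
b = Sxy/Sxx = -275.288889/131.555556 = -2.092568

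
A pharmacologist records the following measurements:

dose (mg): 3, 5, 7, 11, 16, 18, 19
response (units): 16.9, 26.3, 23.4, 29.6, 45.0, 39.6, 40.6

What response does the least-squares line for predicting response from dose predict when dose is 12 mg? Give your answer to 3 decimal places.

n = 7, Σx = 79, Σy = 221.4, Σxy = 2875.8, Σx² = 1145
Sxx = Σx² − (Σx)²/n = 1145 − 891.571429 = 253.428571
Sxy = Σxy − (Σx)(Σy)/n = 2875.8 − 2498.657143 = 377.142857
b = Sxy/Sxx = 377.142857/253.428571 = 1.488162
a = ȳ − b·x̄ = 31.628571 − 1.488162·11.285714 = 14.833596
ŷ(12) = a + b·12 = 14.833596 + 1.488162·12 = 32.691545

32.692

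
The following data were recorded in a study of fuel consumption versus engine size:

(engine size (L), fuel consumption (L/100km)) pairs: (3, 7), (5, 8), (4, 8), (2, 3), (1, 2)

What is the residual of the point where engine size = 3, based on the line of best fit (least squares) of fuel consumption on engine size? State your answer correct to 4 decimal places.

n = 5, Σx = 15, Σy = 28, Σxy = 101, Σx² = 55
Sxx = Σx² − (Σx)²/n = 55 − 45 = 10
Sxy = Σxy − (Σx)(Σy)/n = 101 − 84 = 17
b = Sxy/Sxx = 17/10 = 1.7
a = ȳ − b·x̄ = 5.6 − 1.7·3 = 0.5
ŷ(3) = 0.5 + 1.7·3 = 5.6
residual = y − ŷ = 7 − 5.6 = 1.4

1.4000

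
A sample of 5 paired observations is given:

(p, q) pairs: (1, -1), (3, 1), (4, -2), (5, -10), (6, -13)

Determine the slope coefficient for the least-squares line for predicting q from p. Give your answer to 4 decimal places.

n = 5, Σx = 19, Σy = -25, Σxy = -134, Σx² = 87
Sxx = Σx² − (Σx)²/n = 87 − 72.2 = 14.8
Sxy = Σxy − (Σx)(Σy)/n = -134 − (-95) = -39
b = Sxy/Sxx = -39/14.8 = -2.635135

-2.6351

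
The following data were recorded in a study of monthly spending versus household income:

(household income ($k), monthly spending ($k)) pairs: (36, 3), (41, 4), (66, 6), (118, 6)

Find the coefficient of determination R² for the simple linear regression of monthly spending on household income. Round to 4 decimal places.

n = 4, Σx = 261, Σy = 19, Σxy = 1376, Σx² = 21257, Σy² = 97
Sxx = Σx² − (Σx)²/n = 21257 − 17030.25 = 4226.75
Sxy = Σxy − (Σx)(Σy)/n = 1376 − 1239.75 = 136.25
Syy = Σy² − (Σy)²/n = 97 − 90.25 = 6.75
R² = Sxy²/(Sxx·Syy) = (136.25)²/(4226.75·6.75) = 0.650673

0.6507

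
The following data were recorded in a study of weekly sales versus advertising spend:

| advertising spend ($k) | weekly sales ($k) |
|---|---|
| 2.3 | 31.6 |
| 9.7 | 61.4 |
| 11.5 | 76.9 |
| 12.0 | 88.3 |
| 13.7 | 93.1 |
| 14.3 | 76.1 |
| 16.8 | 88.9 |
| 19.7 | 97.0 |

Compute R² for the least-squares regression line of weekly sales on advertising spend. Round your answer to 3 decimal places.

n = 8, Σx = 100, Σy = 613.3, Σxy = 8380.33, Σx² = 1438.14, Σy² = 50250.05
Sxx = Σx² − (Σx)²/n = 1438.14 − 1250 = 188.14
Sxy = Σxy − (Σx)(Σy)/n = 8380.33 − 7666.25 = 714.08
Syy = Σy² − (Σy)²/n = 50250.05 − 47017.11125 = 3232.93875
R² = Sxy²/(Sxx·Syy) = (714.08)²/(188.14·3232.93875) = 0.838330

0.838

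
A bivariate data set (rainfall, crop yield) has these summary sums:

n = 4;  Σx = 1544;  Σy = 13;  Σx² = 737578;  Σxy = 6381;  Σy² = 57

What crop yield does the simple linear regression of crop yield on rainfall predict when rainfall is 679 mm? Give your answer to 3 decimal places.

6.070

Sxx = Σx² − (Σx)²/n = 737578 − 595984 = 141594
Sxy = Σxy − (Σx)(Σy)/n = 6381 − 5018 = 1363
b = Sxy/Sxx = 1363/141594 = 0.009626
a = ȳ − b·x̄ = 3.25 − 0.009626·386 = -0.465680
ŷ(679) = a + b·679 = -0.465680 + 0.009626·679 = 6.070451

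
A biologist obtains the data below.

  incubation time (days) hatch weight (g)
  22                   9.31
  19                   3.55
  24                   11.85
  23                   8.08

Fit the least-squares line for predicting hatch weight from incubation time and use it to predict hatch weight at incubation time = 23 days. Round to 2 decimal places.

n = 4, Σx = 88, Σy = 32.79, Σxy = 742.51, Σx² = 1950
Sxx = Σx² − (Σx)²/n = 1950 − 1936 = 14
Sxy = Σxy − (Σx)(Σy)/n = 742.51 − 721.38 = 21.13
b = Sxy/Sxx = 21.13/14 = 1.509286
a = ȳ − b·x̄ = 8.1975 − 1.509286·22 = -25.006786
ŷ(23) = a + b·23 = -25.006786 + 1.509286·23 = 9.706786

9.71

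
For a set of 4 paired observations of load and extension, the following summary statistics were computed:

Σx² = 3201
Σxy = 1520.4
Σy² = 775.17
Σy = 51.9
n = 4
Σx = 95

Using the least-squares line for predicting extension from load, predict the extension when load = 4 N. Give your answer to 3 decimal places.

6.959

Sxx = Σx² − (Σx)²/n = 3201 − 2256.25 = 944.75
Sxy = Σxy − (Σx)(Σy)/n = 1520.4 − 1232.625 = 287.775
b = Sxy/Sxx = 287.775/944.75 = 0.304604
a = ȳ − b·x̄ = 12.975 − 0.304604·23.75 = 5.740646
ŷ(4) = a + b·4 = 5.740646 + 0.304604·4 = 6.959063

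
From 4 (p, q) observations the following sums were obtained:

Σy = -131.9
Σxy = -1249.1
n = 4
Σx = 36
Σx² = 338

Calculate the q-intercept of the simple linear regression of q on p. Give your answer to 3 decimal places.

6.882

Sxx = Σx² − (Σx)²/n = 338 − 324 = 14
Sxy = Σxy − (Σx)(Σy)/n = -1249.1 − (-1187.1) = -62
b = Sxy/Sxx = -62/14 = -4.428571
a = ȳ − b·x̄ = -32.975 − (-4.428571)·9 = 6.882143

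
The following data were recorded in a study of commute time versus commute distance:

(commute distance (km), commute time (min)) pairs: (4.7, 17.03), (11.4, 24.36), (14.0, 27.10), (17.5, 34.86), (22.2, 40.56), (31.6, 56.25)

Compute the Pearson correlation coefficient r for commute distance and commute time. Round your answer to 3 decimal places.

n = 6, Σx = 101.4, Σy = 200.16, Σxy = 4025.127, Σx² = 2145.7, Σy² = 7642.2362
Sxx = Σx² − (Σx)²/n = 2145.7 − 1713.66 = 432.04
Sxy = Σxy − (Σx)(Σy)/n = 4025.127 − 3382.704 = 642.423
Syy = Σy² − (Σy)²/n = 7642.2362 − 6677.3376 = 964.8986
r = Sxy/√(Sxx·Syy) = 642.423/√(416874.791144) = 642.423/645.658417 = 0.994989

0.995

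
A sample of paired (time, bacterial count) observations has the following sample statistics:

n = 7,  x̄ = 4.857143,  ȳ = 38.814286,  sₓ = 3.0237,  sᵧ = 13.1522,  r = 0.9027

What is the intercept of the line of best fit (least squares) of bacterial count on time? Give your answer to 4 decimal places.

19.7428

b = r · sᵧ/sₓ = 0.9027 · 13.1522/3.0237 = 3.926478
a = ȳ − b·x̄ = 38.814286 − 3.926478·4.857143 = 19.742822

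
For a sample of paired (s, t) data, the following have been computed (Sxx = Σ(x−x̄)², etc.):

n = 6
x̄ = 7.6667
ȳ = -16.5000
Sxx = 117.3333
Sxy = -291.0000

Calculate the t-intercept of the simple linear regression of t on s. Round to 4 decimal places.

2.5143

b = Sxy/Sxx = -291/117.3333 = -2.480114
a = ȳ − b·x̄ = -16.5 − (-2.480114)·7.6667 = 2.514293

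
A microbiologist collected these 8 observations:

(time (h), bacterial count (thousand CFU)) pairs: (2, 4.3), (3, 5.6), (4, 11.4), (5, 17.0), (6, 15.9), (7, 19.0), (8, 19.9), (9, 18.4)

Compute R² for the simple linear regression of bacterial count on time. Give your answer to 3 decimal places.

0.833

n = 8, Σx = 44, Σy = 111.5, Σxy = 709.2, Σx² = 284, Σy² = 1817.19
Sxx = Σx² − (Σx)²/n = 284 − 242 = 42
Sxy = Σxy − (Σx)(Σy)/n = 709.2 − 613.25 = 95.95
Syy = Σy² − (Σy)²/n = 1817.19 − 1554.03125 = 263.15875
R² = Sxy²/(Sxx·Syy) = (95.95)²/(42·263.15875) = 0.832958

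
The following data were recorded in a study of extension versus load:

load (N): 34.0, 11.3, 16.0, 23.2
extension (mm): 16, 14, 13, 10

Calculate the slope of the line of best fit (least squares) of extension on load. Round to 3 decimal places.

0.077

n = 4, Σx = 84.5, Σy = 53, Σxy = 1142.2, Σx² = 2077.93
Sxx = Σx² − (Σx)²/n = 2077.93 − 1785.0625 = 292.8675
Sxy = Σxy − (Σx)(Σy)/n = 1142.2 − 1119.625 = 22.575
b = Sxy/Sxx = 22.575/292.8675 = 0.077083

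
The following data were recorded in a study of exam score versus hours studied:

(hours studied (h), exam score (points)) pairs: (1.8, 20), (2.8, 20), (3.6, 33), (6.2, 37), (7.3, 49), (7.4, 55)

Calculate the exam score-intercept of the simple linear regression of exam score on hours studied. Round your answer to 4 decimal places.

8.1127

n = 6, Σx = 29.1, Σy = 214, Σxy = 1204.9, Σx² = 170.53
Sxx = Σx² − (Σx)²/n = 170.53 − 141.135 = 29.395
Sxy = Σxy − (Σx)(Σy)/n = 1204.9 − 1037.9 = 167
b = Sxy/Sxx = 167/29.395 = 5.681238
a = ȳ − b·x̄ = 35.666667 − 5.681238·4.85 = 8.112661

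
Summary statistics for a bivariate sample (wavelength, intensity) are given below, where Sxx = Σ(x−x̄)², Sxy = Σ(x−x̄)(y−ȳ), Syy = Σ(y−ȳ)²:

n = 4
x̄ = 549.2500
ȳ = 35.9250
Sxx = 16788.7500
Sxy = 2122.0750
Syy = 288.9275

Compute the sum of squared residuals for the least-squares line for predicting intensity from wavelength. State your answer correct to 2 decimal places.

b = Sxy/Sxx = 2122.075/16788.75 = 0.126399
SSE = Syy − b·Sxy = 288.9275 − 0.126399·2122.075 = 20.700127

20.70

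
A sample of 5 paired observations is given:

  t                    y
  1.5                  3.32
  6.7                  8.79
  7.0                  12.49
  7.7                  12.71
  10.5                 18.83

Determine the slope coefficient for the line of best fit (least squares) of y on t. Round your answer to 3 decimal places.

1.688

n = 5, Σx = 33.4, Σy = 56.14, Σxy = 446.885, Σx² = 265.68
Sxx = Σx² − (Σx)²/n = 265.68 − 223.112 = 42.568
Sxy = Σxy − (Σx)(Σy)/n = 446.885 − 375.0152 = 71.8698
b = Sxy/Sxx = 71.8698/42.568 = 1.688353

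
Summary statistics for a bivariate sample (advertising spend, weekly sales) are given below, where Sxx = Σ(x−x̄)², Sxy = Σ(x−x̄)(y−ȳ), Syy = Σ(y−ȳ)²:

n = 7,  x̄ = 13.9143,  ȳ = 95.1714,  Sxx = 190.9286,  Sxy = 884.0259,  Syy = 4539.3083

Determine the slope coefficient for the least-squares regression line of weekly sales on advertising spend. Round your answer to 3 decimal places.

4.630

b = Sxy/Sxx = 884.0259/190.9286 = 4.630139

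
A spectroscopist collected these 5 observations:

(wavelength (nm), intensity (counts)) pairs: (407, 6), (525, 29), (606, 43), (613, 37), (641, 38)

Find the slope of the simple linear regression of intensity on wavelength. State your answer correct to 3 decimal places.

0.148

n = 5, Σx = 2792, Σy = 153, Σxy = 90764, Σx² = 1595160
Sxx = Σx² − (Σx)²/n = 1595160 − 1559052.8 = 36107.2
Sxy = Σxy − (Σx)(Σy)/n = 90764 − 85435.2 = 5328.8
b = Sxy/Sxx = 5328.8/36107.2 = 0.147583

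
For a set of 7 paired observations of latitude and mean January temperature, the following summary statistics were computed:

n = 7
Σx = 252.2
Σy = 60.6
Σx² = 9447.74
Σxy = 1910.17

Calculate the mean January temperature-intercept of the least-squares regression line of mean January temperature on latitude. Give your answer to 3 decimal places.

Sxx = Σx² − (Σx)²/n = 9447.74 − 9086.405714 = 361.334286
Sxy = Σxy − (Σx)(Σy)/n = 1910.17 − 2183.331429 = -273.161429
b = Sxy/Sxx = -273.161429/361.334286 = -0.755980
a = ȳ − b·x̄ = 8.657143 − (-0.755980)·36.028571 = 35.894016

35.894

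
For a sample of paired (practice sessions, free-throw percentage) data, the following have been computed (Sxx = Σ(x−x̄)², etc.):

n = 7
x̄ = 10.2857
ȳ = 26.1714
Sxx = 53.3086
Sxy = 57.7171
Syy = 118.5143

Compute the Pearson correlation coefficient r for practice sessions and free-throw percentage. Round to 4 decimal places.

0.7261

r = Sxy/√(Sxx·Syy) = 57.7171/√(6317.831413) = 57.7171/79.484787 = 0.726140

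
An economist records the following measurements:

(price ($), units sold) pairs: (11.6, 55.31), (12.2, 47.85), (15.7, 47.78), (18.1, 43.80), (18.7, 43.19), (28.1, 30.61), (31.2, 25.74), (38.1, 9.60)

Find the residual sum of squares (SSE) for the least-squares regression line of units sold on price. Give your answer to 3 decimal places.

48.085

n = 8, Σx = 173.7, Σy = 303.88, Σxy = 5604.934, Σx² = 4421.85, Σy² = 13107.2428
Sxx = Σx² − (Σx)²/n = 4421.85 − 3771.46125 = 650.38875
Sxy = Σxy − (Σx)(Σy)/n = 5604.934 − 6597.9945 = -993.0605
Syy = Σy² − (Σy)²/n = 13107.2428 − 11542.8818 = 1564.361
b = Sxy/Sxx = -993.0605/650.38875 = -1.526872
SSE = Syy − b·Sxy = 1564.361 − (-1.526872)·(-993.0605) = 48.084532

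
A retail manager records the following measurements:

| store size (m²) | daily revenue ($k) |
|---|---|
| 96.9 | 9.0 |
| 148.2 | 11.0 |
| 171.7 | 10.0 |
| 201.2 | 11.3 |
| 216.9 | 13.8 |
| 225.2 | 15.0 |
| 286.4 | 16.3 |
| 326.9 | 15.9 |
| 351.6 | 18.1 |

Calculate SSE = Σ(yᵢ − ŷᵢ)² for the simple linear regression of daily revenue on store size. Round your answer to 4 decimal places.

n = 9, Σx = 2025, Σy = 120.4, Σxy = 29094.07, Σx² = 511586.96, Σy² = 1691.24
Sxx = Σx² − (Σx)²/n = 511586.96 − 455625 = 55961.96
Sxy = Σxy − (Σx)(Σy)/n = 29094.07 − 27090 = 2004.07
Syy = Σy² − (Σy)²/n = 1691.24 − 1610.684444 = 80.555556
b = Sxy/Sxx = 2004.07/55961.96 = 0.035811
SSE = Syy − b·Sxy = 80.555556 − 0.035811·2004.07 = 8.787223

8.7872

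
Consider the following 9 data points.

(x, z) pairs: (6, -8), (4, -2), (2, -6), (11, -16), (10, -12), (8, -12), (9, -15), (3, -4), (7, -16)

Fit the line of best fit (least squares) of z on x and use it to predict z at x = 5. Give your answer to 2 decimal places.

-7.77

n = 9, Σx = 60, Σy = -91, Σxy = -719, Σx² = 480
Sxx = Σx² − (Σx)²/n = 480 − 400 = 80
Sxy = Σxy − (Σx)(Σy)/n = -719 − (-606.666667) = -112.333333
b = Sxy/Sxx = -112.333333/80 = -1.404167
a = ȳ − b·x̄ = -10.111111 − (-1.404167)·6.666667 = -0.75
ŷ(5) = a + b·5 = -0.75 + (-1.404167)·5 = -7.770833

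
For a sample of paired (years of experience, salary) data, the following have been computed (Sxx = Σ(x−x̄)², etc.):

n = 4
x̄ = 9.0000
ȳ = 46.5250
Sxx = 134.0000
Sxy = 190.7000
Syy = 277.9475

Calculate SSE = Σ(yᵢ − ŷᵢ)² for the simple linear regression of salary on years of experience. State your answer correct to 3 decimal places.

b = Sxy/Sxx = 190.7/134 = 1.423134
SSE = Syy − b·Sxy = 277.9475 − 1.423134·190.7 = 6.555784

6.556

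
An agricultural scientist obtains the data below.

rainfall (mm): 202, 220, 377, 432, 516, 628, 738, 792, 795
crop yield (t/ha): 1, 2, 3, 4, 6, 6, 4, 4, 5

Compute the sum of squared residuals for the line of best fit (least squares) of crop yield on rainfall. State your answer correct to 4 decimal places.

n = 9, Σx = 4700, Σy = 35, Σxy = 20460, Σx² = 2882530, Σy² = 159
Sxx = Σx² − (Σx)²/n = 2882530 − 2454444.444444 = 428085.555556
Sxy = Σxy − (Σx)(Σy)/n = 20460 − 18277.777778 = 2182.222222
Syy = Σy² − (Σy)²/n = 159 − 136.111111 = 22.888889
b = Sxy/Sxx = 2182.222222/428085.555556 = 0.005098
SSE = Syy − b·Sxy = 22.888889 − 0.005098·2182.222222 = 11.764725

11.7647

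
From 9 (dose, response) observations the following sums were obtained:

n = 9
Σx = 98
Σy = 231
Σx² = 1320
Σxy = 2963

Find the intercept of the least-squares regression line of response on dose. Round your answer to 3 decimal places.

6.391

Sxx = Σx² − (Σx)²/n = 1320 − 1067.111111 = 252.888889
Sxy = Σxy − (Σx)(Σy)/n = 2963 − 2515.333333 = 447.666667
b = Sxy/Sxx = 447.666667/252.888889 = 1.770211
a = ȳ − b·x̄ = 25.666667 − 1.770211·10.888889 = 6.391037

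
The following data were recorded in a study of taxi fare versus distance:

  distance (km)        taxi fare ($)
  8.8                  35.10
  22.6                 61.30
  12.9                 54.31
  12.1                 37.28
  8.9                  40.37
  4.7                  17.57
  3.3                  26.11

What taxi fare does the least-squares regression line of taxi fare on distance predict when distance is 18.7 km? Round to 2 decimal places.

56.46

n = 7, Σx = 73.3, Σy = 272.04, Σxy = 3373.982, Σx² = 1013.21
Sxx = Σx² − (Σx)²/n = 1013.21 − 767.555714 = 245.654286
Sxy = Σxy − (Σx)(Σy)/n = 3373.982 − 2848.647429 = 525.334571
b = Sxy/Sxx = 525.334571/245.654286 = 2.138512
a = ȳ − b·x̄ = 38.862857 − 2.138512·10.471429 = 16.469584
ŷ(18.7) = a + b·18.7 = 16.469584 + 2.138512·18.7 = 56.459754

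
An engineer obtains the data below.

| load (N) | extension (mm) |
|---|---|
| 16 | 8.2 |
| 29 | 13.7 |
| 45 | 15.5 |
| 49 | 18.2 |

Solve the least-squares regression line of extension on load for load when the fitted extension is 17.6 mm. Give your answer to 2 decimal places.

48.55

n = 4, Σx = 139, Σy = 55.6, Σxy = 2117.8, Σx² = 5523
Sxx = Σx² − (Σx)²/n = 5523 − 4830.25 = 692.75
Sxy = Σxy − (Σx)(Σy)/n = 2117.8 − 1932.1 = 185.7
b = Sxy/Sxx = 185.7/692.75 = 0.268062
a = ȳ − b·x̄ = 13.9 − 0.268062·34.75 = 4.584843
Set a + b·x = 17.6: x = (17.6 − 4.584843) / 0.268062 = 48.552773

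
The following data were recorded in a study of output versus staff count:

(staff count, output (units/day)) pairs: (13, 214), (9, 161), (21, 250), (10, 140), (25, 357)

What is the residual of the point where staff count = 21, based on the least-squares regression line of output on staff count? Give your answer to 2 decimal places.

-36.83

n = 5, Σx = 78, Σy = 1122, Σxy = 19806, Σx² = 1416
Sxx = Σx² − (Σx)²/n = 1416 − 1216.8 = 199.2
Sxy = Σxy − (Σx)(Σy)/n = 19806 − 17503.2 = 2302.8
b = Sxy/Sxx = 2302.8/199.2 = 11.560241
a = ȳ − b·x̄ = 224.4 − 11.560241·15.6 = 44.060241
ŷ(21) = 44.060241 + 11.560241·21 = 286.825301
residual = y − ŷ = 250 − 286.825301 = -36.825301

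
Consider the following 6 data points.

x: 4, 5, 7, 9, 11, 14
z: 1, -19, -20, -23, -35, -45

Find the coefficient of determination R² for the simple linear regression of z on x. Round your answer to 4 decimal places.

0.8826

n = 6, Σx = 50, Σy = -141, Σxy = -1453, Σx² = 488, Σy² = 4541
Sxx = Σx² − (Σx)²/n = 488 − 416.666667 = 71.333333
Sxy = Σxy − (Σx)(Σy)/n = -1453 − (-1175) = -278
Syy = Σy² − (Σy)²/n = 4541 − 3313.5 = 1227.5
R² = Sxy²/(Sxx·Syy) = (-278)²/(71.333333·1227.5) = 0.882624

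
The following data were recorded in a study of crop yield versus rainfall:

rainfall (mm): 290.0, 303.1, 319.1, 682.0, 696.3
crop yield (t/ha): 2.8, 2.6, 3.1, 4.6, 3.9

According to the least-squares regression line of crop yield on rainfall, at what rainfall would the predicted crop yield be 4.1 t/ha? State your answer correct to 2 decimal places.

649.03

n = 5, Σx = 2290.5, Σy = 17, Σxy = 8442.04, Σx² = 1227752.11
Sxx = Σx² − (Σx)²/n = 1227752.11 − 1049278.05 = 178474.06
Sxy = Σxy − (Σx)(Σy)/n = 8442.04 − 7787.7 = 654.34
b = Sxy/Sxx = 654.34/178474.06 = 0.003666
a = ȳ − b·x̄ = 3.4 − 0.003666·458.1 = 1.720467
Set a + b·x = 4.1: x = (4.1 − 1.720467) / 0.003666 = 649.028022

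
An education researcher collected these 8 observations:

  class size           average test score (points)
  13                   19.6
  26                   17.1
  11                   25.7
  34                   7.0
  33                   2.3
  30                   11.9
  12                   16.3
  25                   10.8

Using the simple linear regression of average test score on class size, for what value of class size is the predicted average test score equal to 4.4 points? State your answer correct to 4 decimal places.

37.3053

n = 8, Σx = 184, Σy = 110.7, Σxy = 2118.6, Σx² = 4880
Sxx = Σx² − (Σx)²/n = 4880 − 4232 = 648
Sxy = Σxy − (Σx)(Σy)/n = 2118.6 − 2546.1 = -427.5
b = Sxy/Sxx = -427.5/648 = -0.659722
a = ȳ − b·x̄ = 13.8375 − (-0.659722)·23 = 29.011111
Set a + b·x = 4.4: x = (4.4 − 29.011111) / (-0.659722) = 37.305263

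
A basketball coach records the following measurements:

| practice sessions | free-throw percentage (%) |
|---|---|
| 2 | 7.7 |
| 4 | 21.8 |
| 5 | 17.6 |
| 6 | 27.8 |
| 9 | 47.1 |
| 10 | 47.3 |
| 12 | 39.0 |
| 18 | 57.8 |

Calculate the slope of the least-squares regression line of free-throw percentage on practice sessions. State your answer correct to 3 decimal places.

n = 8, Σx = 66, Σy = 266.1, Σxy = 2762.7, Σx² = 730
Sxx = Σx² − (Σx)²/n = 730 − 544.5 = 185.5
Sxy = Σxy − (Σx)(Σy)/n = 2762.7 − 2195.325 = 567.375
b = Sxy/Sxx = 567.375/185.5 = 3.058625

3.059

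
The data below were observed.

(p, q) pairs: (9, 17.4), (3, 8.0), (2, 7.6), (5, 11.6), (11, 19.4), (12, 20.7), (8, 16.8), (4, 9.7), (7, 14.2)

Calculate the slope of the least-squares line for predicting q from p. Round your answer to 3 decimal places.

1.389

n = 9, Σx = 61, Σy = 125.4, Σxy = 988.2, Σx² = 513
Sxx = Σx² − (Σx)²/n = 513 − 413.444444 = 99.555556
Sxy = Σxy − (Σx)(Σy)/n = 988.2 − 849.933333 = 138.266667
b = Sxy/Sxx = 138.266667/99.555556 = 1.388839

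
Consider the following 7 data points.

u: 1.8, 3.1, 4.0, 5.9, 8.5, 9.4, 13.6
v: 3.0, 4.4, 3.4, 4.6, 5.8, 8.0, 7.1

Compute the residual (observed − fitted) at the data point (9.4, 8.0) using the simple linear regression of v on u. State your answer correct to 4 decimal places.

n = 7, Σx = 46.3, Σy = 36.3, Σxy = 280.84, Σx² = 409.23
Sxx = Σx² − (Σx)²/n = 409.23 − 306.241429 = 102.988571
Sxy = Σxy − (Σx)(Σy)/n = 280.84 − 240.098571 = 40.741429
b = Sxy/Sxx = 40.741429/102.988571 = 0.395592
a = ȳ − b·x̄ = 5.185714 − 0.395592·6.614286 = 2.569157
ŷ(9.4) = 2.569157 + 0.395592·9.4 = 6.287720
residual = y − ŷ = 8.0 − 6.287720 = 1.712280

1.7123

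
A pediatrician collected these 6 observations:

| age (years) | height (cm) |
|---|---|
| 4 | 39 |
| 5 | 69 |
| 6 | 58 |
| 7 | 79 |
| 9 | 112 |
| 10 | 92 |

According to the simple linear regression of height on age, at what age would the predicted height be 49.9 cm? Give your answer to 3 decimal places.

n = 6, Σx = 41, Σy = 449, Σxy = 3330, Σx² = 307
Sxx = Σx² − (Σx)²/n = 307 − 280.166667 = 26.833333
Sxy = Σxy − (Σx)(Σy)/n = 3330 − 3068.166667 = 261.833333
b = Sxy/Sxx = 261.833333/26.833333 = 9.757764
a = ȳ − b·x̄ = 74.833333 − 9.757764·6.833333 = 8.155280
Set a + b·x = 49.9: x = (49.9 − 8.155280) / 9.757764 = 4.278103

4.278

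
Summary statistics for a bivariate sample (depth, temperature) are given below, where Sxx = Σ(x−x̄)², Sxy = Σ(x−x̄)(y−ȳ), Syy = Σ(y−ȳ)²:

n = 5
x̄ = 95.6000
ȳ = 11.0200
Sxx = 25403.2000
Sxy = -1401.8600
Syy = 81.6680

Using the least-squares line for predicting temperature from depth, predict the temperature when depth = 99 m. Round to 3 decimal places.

10.832

b = Sxy/Sxx = -1401.86/25403.2 = -0.055184
a = ȳ − b·x̄ = 11.02 − (-0.055184)·95.6 = 16.295627
ŷ(99) = a + b·99 = 16.295627 + (-0.055184)·99 = 10.832373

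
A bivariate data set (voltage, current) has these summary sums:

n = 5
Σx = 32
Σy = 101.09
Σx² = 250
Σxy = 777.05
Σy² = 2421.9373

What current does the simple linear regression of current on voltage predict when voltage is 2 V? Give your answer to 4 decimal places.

Sxx = Σx² − (Σx)²/n = 250 − 204.8 = 45.2
Sxy = Σxy − (Σx)(Σy)/n = 777.05 − 646.976 = 130.074
b = Sxy/Sxx = 130.074/45.2 = 2.877743
a = ȳ − b·x̄ = 20.218 − 2.877743·6.4 = 1.800442
ŷ(2) = a + b·2 = 1.800442 + 2.877743·2 = 7.555929

7.5559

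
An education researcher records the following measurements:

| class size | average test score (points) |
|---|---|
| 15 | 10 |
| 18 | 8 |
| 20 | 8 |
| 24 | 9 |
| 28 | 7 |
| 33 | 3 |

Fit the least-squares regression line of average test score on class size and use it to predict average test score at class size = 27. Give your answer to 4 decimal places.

6.2500

n = 6, Σx = 138, Σy = 45, Σxy = 965, Σx² = 3398
Sxx = Σx² − (Σx)²/n = 3398 − 3174 = 224
Sxy = Σxy − (Σx)(Σy)/n = 965 − 1035 = -70
b = Sxy/Sxx = -70/224 = -0.3125
a = ȳ − b·x̄ = 7.5 − (-0.3125)·23 = 14.6875
ŷ(27) = a + b·27 = 14.6875 + (-0.3125)·27 = 6.25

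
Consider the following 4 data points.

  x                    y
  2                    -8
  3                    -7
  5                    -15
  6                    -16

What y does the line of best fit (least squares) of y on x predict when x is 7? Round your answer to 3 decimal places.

n = 4, Σx = 16, Σy = -46, Σxy = -208, Σx² = 74
Sxx = Σx² − (Σx)²/n = 74 − 64 = 10
Sxy = Σxy − (Σx)(Σy)/n = -208 − (-184) = -24
b = Sxy/Sxx = -24/10 = -2.4
a = ȳ − b·x̄ = -11.5 − (-2.4)·4 = -1.9
ŷ(7) = a + b·7 = -1.9 + (-2.4)·7 = -18.7

-18.700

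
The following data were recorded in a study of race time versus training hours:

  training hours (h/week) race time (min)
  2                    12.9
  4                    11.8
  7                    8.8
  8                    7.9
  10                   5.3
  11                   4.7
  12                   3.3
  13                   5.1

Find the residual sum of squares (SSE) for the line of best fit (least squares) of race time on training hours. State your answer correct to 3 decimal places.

4.891

n = 8, Σx = 67, Σy = 59.8, Σxy = 408.4, Σx² = 667, Σy² = 532.58
Sxx = Σx² − (Σx)²/n = 667 − 561.125 = 105.875
Sxy = Σxy − (Σx)(Σy)/n = 408.4 − 500.825 = -92.425
Syy = Σy² − (Σy)²/n = 532.58 − 447.005 = 85.575
b = Sxy/Sxx = -92.425/105.875 = -0.872963
SSE = Syy − b·Sxy = 85.575 − (-0.872963)·(-92.425) = 4.891358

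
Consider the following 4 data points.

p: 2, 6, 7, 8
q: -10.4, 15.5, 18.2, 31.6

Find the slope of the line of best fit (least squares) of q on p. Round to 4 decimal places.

n = 4, Σx = 23, Σy = 54.9, Σxy = 452.4, Σx² = 153
Sxx = Σx² − (Σx)²/n = 153 − 132.25 = 20.75
Sxy = Σxy − (Σx)(Σy)/n = 452.4 − 315.675 = 136.725
b = Sxy/Sxx = 136.725/20.75 = 6.589157

6.5892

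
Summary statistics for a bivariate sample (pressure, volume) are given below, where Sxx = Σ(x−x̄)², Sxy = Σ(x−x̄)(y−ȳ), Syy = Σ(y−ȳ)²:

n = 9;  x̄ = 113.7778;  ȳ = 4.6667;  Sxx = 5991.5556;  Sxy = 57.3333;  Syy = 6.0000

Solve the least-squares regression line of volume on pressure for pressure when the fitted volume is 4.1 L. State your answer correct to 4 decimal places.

b = Sxy/Sxx = 57.3333/5991.5556 = 0.009569
a = ȳ − b·x̄ = 4.6667 − 0.009569·113.7778 = 3.577958
Set a + b·x = 4.1: x = (4.1 − 3.577958) / 0.009569 = 54.555419

54.5554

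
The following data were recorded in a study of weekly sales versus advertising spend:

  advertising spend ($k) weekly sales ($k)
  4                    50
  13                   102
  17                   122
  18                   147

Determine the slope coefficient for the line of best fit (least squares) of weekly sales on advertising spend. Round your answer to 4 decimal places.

n = 4, Σx = 52, Σy = 421, Σxy = 6246, Σx² = 798
Sxx = Σx² − (Σx)²/n = 798 − 676 = 122
Sxy = Σxy − (Σx)(Σy)/n = 6246 − 5473 = 773
b = Sxy/Sxx = 773/122 = 6.336066

6.3361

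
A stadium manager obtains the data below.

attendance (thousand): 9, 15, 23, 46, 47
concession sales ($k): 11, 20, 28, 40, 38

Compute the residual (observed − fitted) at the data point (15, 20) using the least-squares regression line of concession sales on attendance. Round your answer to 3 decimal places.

n = 5, Σx = 140, Σy = 137, Σxy = 4669, Σx² = 5160
Sxx = Σx² − (Σx)²/n = 5160 − 3920 = 1240
Sxy = Σxy − (Σx)(Σy)/n = 4669 − 3836 = 833
b = Sxy/Sxx = 833/1240 = 0.671774
a = ȳ − b·x̄ = 27.4 − 0.671774·28 = 8.590323
ŷ(15) = 8.590323 + 0.671774·15 = 18.666935
residual = y − ŷ = 20 − 18.666935 = 1.333065

1.333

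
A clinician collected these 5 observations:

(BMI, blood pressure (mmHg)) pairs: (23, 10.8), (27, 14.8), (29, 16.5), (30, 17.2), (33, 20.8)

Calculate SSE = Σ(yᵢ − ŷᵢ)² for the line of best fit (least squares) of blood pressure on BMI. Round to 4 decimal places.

0.2645

n = 5, Σx = 142, Σy = 80.1, Σxy = 2328.9, Σx² = 4088, Σy² = 1336.41
Sxx = Σx² − (Σx)²/n = 4088 − 4032.8 = 55.2
Sxy = Σxy − (Σx)(Σy)/n = 2328.9 − 2274.84 = 54.06
Syy = Σy² − (Σy)²/n = 1336.41 − 1283.202 = 53.208
b = Sxy/Sxx = 54.06/55.2 = 0.979348
SSE = Syy − b·Sxy = 53.208 − 0.979348·54.06 = 0.264457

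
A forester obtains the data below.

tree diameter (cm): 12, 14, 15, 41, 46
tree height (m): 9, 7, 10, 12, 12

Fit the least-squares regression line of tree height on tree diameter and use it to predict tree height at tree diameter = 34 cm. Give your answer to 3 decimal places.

n = 5, Σx = 128, Σy = 50, Σxy = 1400, Σx² = 4362
Sxx = Σx² − (Σx)²/n = 4362 − 3276.8 = 1085.2
Sxy = Σxy − (Σx)(Σy)/n = 1400 − 1280 = 120
b = Sxy/Sxx = 120/1085.2 = 0.110579
a = ȳ − b·x̄ = 10 − 0.110579·25.6 = 7.169185
ŷ(34) = a + b·34 = 7.169185 + 0.110579·34 = 10.928861

10.929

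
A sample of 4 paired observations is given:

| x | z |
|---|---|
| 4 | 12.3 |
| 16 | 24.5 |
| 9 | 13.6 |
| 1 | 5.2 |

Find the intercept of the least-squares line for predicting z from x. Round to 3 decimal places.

5.074

n = 4, Σx = 30, Σy = 55.6, Σxy = 568.8, Σx² = 354
Sxx = Σx² − (Σx)²/n = 354 − 225 = 129
Sxy = Σxy − (Σx)(Σy)/n = 568.8 − 417 = 151.8
b = Sxy/Sxx = 151.8/129 = 1.176744
a = ȳ − b·x̄ = 13.9 − 1.176744·7.5 = 5.074419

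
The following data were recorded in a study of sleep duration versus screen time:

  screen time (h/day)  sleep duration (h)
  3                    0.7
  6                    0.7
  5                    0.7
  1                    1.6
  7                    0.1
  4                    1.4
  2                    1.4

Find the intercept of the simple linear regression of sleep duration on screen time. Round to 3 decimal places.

n = 7, Σx = 28, Σy = 6.6, Σxy = 20.5, Σx² = 140
Sxx = Σx² − (Σx)²/n = 140 − 112 = 28
Sxy = Σxy − (Σx)(Σy)/n = 20.5 − 26.4 = -5.9
b = Sxy/Sxx = -5.9/28 = -0.210714
a = ȳ − b·x̄ = 0.942857 − (-0.210714)·4 = 1.785714

1.786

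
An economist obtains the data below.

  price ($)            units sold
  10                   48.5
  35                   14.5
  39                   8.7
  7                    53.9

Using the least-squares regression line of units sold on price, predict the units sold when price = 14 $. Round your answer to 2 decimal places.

43.58

n = 4, Σx = 91, Σy = 125.6, Σxy = 1709.1, Σx² = 2895
Sxx = Σx² − (Σx)²/n = 2895 − 2070.25 = 824.75
Sxy = Σxy − (Σx)(Σy)/n = 1709.1 − 2857.4 = -1148.3
b = Sxy/Sxx = -1148.3/824.75 = -1.392301
a = ȳ − b·x̄ = 31.4 − (-1.392301)·22.75 = 63.074841
ŷ(14) = a + b·14 = 63.074841 + (-1.392301)·14 = 43.582631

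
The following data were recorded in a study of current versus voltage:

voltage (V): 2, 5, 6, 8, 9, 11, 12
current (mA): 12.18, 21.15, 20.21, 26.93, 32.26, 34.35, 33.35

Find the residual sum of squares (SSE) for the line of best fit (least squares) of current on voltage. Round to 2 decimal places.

23.63

n = 7, Σx = 53, Σy = 180.43, Σxy = 1535.2, Σx² = 475, Σy² = 5062.1965
Sxx = Σx² − (Σx)²/n = 475 − 401.285714 = 73.714286
Sxy = Σxy − (Σx)(Σy)/n = 1535.2 − 1366.112857 = 169.087143
Syy = Σy² − (Σy)²/n = 5062.1965 − 4650.712129 = 411.484371
b = Sxy/Sxx = 169.087143/73.714286 = 2.293818
SSE = Syy − b·Sxy = 411.484371 − 2.293818·169.087143 = 23.629268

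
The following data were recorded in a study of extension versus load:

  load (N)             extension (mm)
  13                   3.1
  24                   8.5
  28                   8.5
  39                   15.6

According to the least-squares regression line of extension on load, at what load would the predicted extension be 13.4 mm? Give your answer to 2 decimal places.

35.53

n = 4, Σx = 104, Σy = 35.7, Σxy = 1090.7, Σx² = 3050
Sxx = Σx² − (Σx)²/n = 3050 − 2704 = 346
Sxy = Σxy − (Σx)(Σy)/n = 1090.7 − 928.2 = 162.5
b = Sxy/Sxx = 162.5/346 = 0.469653
a = ȳ − b·x̄ = 8.925 − 0.469653·26 = -3.285983
Set a + b·x = 13.4: x = (13.4 − (-3.285983)) / 0.469653 = 35.528308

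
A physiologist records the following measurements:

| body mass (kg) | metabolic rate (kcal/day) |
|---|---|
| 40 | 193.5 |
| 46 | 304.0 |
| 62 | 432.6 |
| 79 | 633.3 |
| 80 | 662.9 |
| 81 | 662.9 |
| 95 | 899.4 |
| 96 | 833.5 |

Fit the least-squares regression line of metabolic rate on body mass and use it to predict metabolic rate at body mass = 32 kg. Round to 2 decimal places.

105.48

n = 8, Σx = 579, Σy = 4622.1, Σxy = 370761.8, Σx² = 45003
Sxx = Σx² − (Σx)²/n = 45003 − 41905.125 = 3097.875
Sxy = Σxy − (Σx)(Σy)/n = 370761.8 − 334524.4875 = 36237.3125
b = Sxy/Sxx = 36237.3125/3097.875 = 11.697474
a = ȳ − b·x̄ = 577.7625 − 11.697474·72.375 = -268.842186
ŷ(32) = a + b·32 = -268.842186 + 11.697474·32 = 105.476984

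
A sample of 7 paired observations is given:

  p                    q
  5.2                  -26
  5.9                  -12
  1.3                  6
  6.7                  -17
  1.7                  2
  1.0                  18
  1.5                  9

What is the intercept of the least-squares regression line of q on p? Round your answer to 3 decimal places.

16.084

n = 7, Σx = 23.3, Σy = -20, Σxy = -277.2, Σx² = 114.57
Sxx = Σx² − (Σx)²/n = 114.57 − 77.555714 = 37.014286
Sxy = Σxy − (Σx)(Σy)/n = -277.2 − (-66.571429) = -210.628571
b = Sxy/Sxx = -210.628571/37.014286 = -5.690467
a = ȳ − b·x̄ = -2.857143 − (-5.690467)·3.328571 = 16.083983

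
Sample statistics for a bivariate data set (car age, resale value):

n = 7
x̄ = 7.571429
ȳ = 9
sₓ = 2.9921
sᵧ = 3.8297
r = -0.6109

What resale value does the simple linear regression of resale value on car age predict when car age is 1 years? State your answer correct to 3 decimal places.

14.138

b = r · sᵧ/sₓ = -0.6109 · 3.8297/2.9921 = -0.781914
a = ȳ − b·x̄ = 9 − (-0.781914)·7.571429 = 14.920203
ŷ(1) = a + b·1 = 14.920203 + (-0.781914)·1 = 14.138290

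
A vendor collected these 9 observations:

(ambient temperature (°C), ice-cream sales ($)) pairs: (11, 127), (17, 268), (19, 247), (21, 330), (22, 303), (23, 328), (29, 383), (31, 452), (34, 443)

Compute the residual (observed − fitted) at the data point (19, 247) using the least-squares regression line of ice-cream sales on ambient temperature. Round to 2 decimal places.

n = 9, Σx = 207, Σy = 2881, Σxy = 71967, Σx² = 5183
Sxx = Σx² − (Σx)²/n = 5183 − 4761 = 422
Sxy = Σxy − (Σx)(Σy)/n = 71967 − 66263 = 5704
b = Sxy/Sxx = 5704/422 = 13.516588
a = ȳ − b·x̄ = 320.111111 − 13.516588·23 = 9.229595
ŷ(19) = 9.229595 + 13.516588·19 = 266.044760
residual = y − ŷ = 247 − 266.044760 = -19.044760

-19.04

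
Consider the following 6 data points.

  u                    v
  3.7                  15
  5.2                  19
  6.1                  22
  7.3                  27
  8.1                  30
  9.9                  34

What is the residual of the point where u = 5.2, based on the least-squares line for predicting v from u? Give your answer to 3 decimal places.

n = 6, Σx = 40.3, Σy = 147, Σxy = 1065.2, Σx² = 294.85
Sxx = Σx² − (Σx)²/n = 294.85 − 270.681667 = 24.168333
Sxy = Σxy − (Σx)(Σy)/n = 1065.2 − 987.35 = 77.85
b = Sxy/Sxx = 77.85/24.168333 = 3.221157
a = ȳ − b·x̄ = 24.5 − 3.221157·6.716667 = 2.864561
ŷ(5.2) = 2.864561 + 3.221157·5.2 = 19.614578
residual = y − ŷ = 19 − 19.614578 = -0.614578

-0.615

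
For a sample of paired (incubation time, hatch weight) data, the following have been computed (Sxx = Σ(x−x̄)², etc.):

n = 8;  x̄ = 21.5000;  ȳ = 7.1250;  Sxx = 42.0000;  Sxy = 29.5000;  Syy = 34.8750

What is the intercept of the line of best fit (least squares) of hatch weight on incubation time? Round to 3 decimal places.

b = Sxy/Sxx = 29.5/42 = 0.702381
a = ȳ − b·x̄ = 7.125 − 0.702381·21.5 = -7.976190

-7.976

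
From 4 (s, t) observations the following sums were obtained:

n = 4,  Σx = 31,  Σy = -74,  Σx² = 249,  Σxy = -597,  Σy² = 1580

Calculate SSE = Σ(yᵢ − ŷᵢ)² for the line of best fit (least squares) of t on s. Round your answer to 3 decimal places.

147.886

Sxx = Σx² − (Σx)²/n = 249 − 240.25 = 8.75
Sxy = Σxy − (Σx)(Σy)/n = -597 − (-573.5) = -23.5
Syy = Σy² − (Σy)²/n = 1580 − 1369 = 211
b = Sxy/Sxx = -23.5/8.75 = -2.685714
SSE = Syy − b·Sxy = 211 − (-2.685714)·(-23.5) = 147.885714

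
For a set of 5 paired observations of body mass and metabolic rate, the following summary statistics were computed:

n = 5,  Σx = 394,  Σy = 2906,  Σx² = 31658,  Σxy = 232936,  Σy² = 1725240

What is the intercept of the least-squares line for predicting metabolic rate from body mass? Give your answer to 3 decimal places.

72.483

Sxx = Σx² − (Σx)²/n = 31658 − 31047.2 = 610.8
Sxy = Σxy − (Σx)(Σy)/n = 232936 − 228992.8 = 3943.2
b = Sxy/Sxx = 3943.2/610.8 = 6.455796
a = ȳ − b·x̄ = 581.2 − 6.455796·78.8 = 72.483301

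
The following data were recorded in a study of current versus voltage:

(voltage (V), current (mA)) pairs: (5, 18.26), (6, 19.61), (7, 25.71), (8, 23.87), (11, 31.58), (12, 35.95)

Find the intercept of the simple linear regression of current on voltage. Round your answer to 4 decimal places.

6.2721

n = 6, Σx = 49, Σy = 154.98, Σxy = 1358.67, Σx² = 439
Sxx = Σx² − (Σx)²/n = 439 − 400.166667 = 38.833333
Sxy = Σxy − (Σx)(Σy)/n = 1358.67 − 1265.67 = 93
b = Sxy/Sxx = 93/38.833333 = 2.394850
a = ȳ − b·x̄ = 25.83 − 2.394850·8.166667 = 6.272060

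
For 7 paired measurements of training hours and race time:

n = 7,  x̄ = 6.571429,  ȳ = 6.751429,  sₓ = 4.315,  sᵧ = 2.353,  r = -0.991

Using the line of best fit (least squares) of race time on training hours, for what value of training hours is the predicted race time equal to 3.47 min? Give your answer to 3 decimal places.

b = r · sᵧ/sₓ = -0.991 · 2.353/4.315 = -0.540399
a = ȳ − b·x̄ = 6.751429 − (-0.540399)·6.571429 = 10.302625
Set a + b·x = 3.47: x = (3.47 − 10.302625) / (-0.540399) = 12.643659

12.644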